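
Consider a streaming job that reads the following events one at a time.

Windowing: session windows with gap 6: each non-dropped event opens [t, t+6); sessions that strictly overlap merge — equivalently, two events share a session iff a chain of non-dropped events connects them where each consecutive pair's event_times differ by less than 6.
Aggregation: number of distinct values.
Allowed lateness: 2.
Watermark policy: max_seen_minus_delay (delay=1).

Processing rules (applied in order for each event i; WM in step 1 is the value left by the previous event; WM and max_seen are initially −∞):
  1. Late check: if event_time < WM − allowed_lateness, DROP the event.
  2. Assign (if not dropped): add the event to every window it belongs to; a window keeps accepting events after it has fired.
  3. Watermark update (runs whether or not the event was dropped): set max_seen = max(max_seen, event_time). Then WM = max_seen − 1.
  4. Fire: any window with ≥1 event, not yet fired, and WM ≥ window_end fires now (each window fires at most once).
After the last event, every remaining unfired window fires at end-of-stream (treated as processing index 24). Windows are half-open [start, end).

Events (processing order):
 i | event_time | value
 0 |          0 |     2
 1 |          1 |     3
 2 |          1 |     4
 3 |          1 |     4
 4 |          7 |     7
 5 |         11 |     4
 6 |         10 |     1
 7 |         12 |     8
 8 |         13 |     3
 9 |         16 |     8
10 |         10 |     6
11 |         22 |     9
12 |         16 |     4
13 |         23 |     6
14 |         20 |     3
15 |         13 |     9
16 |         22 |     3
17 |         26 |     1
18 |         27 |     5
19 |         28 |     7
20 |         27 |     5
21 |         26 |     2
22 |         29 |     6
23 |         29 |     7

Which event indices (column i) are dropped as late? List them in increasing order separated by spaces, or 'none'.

10 12 15

i=0 t=0 v=2: → [0,6); WM=-1
i=1 t=1 v=3: → [0,7); WM=0
i=2 t=1 v=4: → [0,7); WM=0
i=3 t=1 v=4: → [0,7); WM=0
i=4 t=7 v=7: → [7,13); WM=6
i=5 t=11 v=4: → [7,17); WM=10
i=6 t=10 v=1: → [7,17); WM=10
i=7 t=12 v=8: → [7,18); WM=11
i=8 t=13 v=3: → [7,19); WM=12
i=9 t=16 v=8: → [7,22); WM=15
i=10 t=10 v=6: DROP (t<15-2); WM=15
i=11 t=22 v=9: → [22,28); WM=21
i=12 t=16 v=4: DROP (t<21-2); WM=21
i=13 t=23 v=6: → [22,29); WM=22
i=14 t=20 v=3: → [7,29); WM=22
i=15 t=13 v=9: DROP (t<22-2); WM=22
i=16 t=22 v=3: → [7,29); WM=22
i=17 t=26 v=1: → [7,32); WM=25
i=18 t=27 v=5: → [7,33); WM=26
i=19 t=28 v=7: → [7,34); WM=27
i=20 t=27 v=5: → [7,34); WM=27
i=21 t=26 v=2: → [7,34); WM=27
i=22 t=29 v=6: → [7,35); WM=28
i=23 t=29 v=7: → [7,35); WM=28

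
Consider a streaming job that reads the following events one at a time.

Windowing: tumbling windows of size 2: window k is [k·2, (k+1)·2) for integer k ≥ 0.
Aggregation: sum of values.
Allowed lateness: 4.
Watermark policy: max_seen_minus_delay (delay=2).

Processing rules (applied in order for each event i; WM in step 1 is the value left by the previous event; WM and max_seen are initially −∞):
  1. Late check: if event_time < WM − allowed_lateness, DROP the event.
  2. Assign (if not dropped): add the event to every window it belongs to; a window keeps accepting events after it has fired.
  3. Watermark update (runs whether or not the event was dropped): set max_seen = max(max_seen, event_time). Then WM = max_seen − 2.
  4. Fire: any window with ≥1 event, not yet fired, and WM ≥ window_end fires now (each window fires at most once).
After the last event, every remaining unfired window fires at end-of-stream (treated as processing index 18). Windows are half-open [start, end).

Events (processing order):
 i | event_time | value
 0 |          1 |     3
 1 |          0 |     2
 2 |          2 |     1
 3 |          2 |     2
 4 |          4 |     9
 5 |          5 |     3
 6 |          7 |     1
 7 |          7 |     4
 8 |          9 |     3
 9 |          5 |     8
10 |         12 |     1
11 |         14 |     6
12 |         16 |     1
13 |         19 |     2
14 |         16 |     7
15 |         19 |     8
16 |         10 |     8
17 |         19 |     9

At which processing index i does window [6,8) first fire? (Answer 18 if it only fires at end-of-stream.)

i=0 t=1 v=3: → [0,2); WM=-1
i=1 t=0 v=2: → [0,2); WM=-1
i=2 t=2 v=1: → [2,4); WM=0
i=3 t=2 v=2: → [2,4); WM=0
i=4 t=4 v=9: → [4,6); WM=2; [0,2) fires=5
i=5 t=5 v=3: → [4,6); WM=3
i=6 t=7 v=1: → [6,8); WM=5; [2,4) fires=3
i=7 t=7 v=4: → [6,8); WM=5
i=8 t=9 v=3: → [8,10); WM=7; [4,6) fires=12
i=9 t=5 v=8: → [4,6); WM=7
i=10 t=12 v=1: → [12,14); WM=10; [6,8) fires=5 [8,10) fires=3
i=11 t=14 v=6: → [14,16); WM=12
i=12 t=16 v=1: → [16,18); WM=14; [12,14) fires=1
i=13 t=19 v=2: → [18,20); WM=17; [14,16) fires=6
i=14 t=16 v=7: → [16,18); WM=17
i=15 t=19 v=8: → [18,20); WM=17
i=16 t=10 v=8: DROP (t<17-4); WM=17
i=17 t=19 v=9: → [18,20); WM=17

10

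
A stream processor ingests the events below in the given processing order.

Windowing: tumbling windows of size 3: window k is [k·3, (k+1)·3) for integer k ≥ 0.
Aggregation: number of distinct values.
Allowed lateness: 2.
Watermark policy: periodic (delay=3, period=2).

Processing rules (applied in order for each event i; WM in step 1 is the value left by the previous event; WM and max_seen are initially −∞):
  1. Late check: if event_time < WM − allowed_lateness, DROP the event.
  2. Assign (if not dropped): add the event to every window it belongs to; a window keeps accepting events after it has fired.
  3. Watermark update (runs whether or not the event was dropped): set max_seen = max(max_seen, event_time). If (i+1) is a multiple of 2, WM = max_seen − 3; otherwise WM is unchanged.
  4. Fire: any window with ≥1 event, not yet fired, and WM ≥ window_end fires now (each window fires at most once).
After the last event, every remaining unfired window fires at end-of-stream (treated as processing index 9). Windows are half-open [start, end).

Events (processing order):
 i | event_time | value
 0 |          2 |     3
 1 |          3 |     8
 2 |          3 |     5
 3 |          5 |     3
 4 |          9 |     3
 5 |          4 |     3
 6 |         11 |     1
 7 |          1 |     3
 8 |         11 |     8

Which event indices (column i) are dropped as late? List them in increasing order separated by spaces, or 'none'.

i=0 t=2 v=3: → [0,3); WM=−∞
i=1 t=3 v=8: → [3,6); WM=0
i=2 t=3 v=5: → [3,6); WM=0
i=3 t=5 v=3: → [3,6); WM=2
i=4 t=9 v=3: → [9,12); WM=2
i=5 t=4 v=3: → [3,6); WM=6; [0,3) fires=1 [3,6) fires=3
i=6 t=11 v=1: → [9,12); WM=6
i=7 t=1 v=3: DROP (t<6-2); WM=8
i=8 t=11 v=8: → [9,12); WM=8

7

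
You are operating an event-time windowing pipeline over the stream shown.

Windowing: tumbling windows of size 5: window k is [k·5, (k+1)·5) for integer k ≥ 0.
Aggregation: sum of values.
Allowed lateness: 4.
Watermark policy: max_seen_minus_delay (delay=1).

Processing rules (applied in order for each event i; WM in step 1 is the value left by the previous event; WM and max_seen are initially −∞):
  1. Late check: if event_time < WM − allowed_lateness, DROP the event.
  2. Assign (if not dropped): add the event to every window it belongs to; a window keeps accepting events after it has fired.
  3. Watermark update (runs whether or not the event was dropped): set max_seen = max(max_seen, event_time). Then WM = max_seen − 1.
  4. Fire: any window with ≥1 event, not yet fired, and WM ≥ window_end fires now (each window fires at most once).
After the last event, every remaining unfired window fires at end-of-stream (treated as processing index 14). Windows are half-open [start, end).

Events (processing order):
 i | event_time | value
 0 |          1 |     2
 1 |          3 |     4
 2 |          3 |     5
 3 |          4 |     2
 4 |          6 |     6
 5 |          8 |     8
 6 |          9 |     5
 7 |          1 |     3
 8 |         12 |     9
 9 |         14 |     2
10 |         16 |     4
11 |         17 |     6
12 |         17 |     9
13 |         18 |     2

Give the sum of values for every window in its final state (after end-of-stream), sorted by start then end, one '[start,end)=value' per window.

[0,5)=13 [5,10)=19 [10,15)=11 [15,20)=21

i=0 t=1 v=2: → [0,5); WM=0
i=1 t=3 v=4: → [0,5); WM=2
i=2 t=3 v=5: → [0,5); WM=2
i=3 t=4 v=2: → [0,5); WM=3
i=4 t=6 v=6: → [5,10); WM=5; [0,5) fires=13
i=5 t=8 v=8: → [5,10); WM=7
i=6 t=9 v=5: → [5,10); WM=8
i=7 t=1 v=3: DROP (t<8-4); WM=8
i=8 t=12 v=9: → [10,15); WM=11; [5,10) fires=19
i=9 t=14 v=2: → [10,15); WM=13
i=10 t=16 v=4: → [15,20); WM=15; [10,15) fires=11
i=11 t=17 v=6: → [15,20); WM=16
i=12 t=17 v=9: → [15,20); WM=16
i=13 t=18 v=2: → [15,20); WM=17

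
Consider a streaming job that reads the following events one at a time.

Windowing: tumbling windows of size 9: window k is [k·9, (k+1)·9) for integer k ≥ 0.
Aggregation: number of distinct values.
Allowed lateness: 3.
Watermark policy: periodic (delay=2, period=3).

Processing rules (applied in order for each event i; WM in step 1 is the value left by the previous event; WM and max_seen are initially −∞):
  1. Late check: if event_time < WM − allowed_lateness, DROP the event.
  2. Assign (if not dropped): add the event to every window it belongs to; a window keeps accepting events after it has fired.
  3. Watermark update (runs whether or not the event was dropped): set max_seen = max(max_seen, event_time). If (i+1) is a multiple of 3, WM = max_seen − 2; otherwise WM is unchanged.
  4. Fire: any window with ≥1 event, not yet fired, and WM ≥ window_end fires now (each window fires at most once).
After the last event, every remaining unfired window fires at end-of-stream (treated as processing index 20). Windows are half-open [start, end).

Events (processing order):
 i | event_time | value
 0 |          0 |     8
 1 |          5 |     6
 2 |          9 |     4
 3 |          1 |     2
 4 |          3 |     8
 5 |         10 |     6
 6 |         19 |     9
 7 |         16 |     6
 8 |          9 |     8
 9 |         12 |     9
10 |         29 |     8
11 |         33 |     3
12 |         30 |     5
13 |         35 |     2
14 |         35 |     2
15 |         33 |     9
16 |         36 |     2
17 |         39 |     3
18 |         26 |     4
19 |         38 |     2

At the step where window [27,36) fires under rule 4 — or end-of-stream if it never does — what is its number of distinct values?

i=0 t=0 v=8: → [0,9); WM=−∞
i=1 t=5 v=6: → [0,9); WM=−∞
i=2 t=9 v=4: → [9,18); WM=7
i=3 t=1 v=2: DROP (t<7-3); WM=7
i=4 t=3 v=8: DROP (t<7-3); WM=7
i=5 t=10 v=6: → [9,18); WM=8
i=6 t=19 v=9: → [18,27); WM=8
i=7 t=16 v=6: → [9,18); WM=8
i=8 t=9 v=8: → [9,18); WM=17; [0,9) fires=2
i=9 t=12 v=9: DROP (t<17-3); WM=17
i=10 t=29 v=8: → [27,36); WM=17
i=11 t=33 v=3: → [27,36); WM=31; [9,18) fires=3 [18,27) fires=1
i=12 t=30 v=5: → [27,36); WM=31
i=13 t=35 v=2: → [27,36); WM=31
i=14 t=35 v=2: → [27,36); WM=33
i=15 t=33 v=9: → [27,36); WM=33
i=16 t=36 v=2: → [36,45); WM=33
i=17 t=39 v=3: → [36,45); WM=37; [27,36) fires=5
i=18 t=26 v=4: DROP (t<37-3); WM=37
i=19 t=38 v=2: → [36,45); WM=37

5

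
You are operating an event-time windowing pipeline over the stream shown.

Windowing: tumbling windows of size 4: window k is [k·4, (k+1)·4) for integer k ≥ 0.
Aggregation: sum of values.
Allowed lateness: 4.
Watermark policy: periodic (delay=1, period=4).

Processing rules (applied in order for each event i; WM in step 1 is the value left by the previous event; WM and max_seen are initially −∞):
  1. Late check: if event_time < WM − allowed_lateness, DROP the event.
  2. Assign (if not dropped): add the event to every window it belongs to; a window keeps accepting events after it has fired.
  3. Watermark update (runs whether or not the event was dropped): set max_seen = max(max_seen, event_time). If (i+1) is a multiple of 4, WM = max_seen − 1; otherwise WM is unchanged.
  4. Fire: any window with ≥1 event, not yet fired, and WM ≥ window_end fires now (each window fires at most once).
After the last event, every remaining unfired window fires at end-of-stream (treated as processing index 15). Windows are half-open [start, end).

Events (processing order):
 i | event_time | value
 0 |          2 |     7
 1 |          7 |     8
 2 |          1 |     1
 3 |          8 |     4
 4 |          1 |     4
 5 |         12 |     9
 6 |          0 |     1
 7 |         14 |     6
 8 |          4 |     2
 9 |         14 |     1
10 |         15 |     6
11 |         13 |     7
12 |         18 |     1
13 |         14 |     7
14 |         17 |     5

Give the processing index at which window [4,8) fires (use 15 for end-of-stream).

7

i=0 t=2 v=7: → [0,4); WM=−∞
i=1 t=7 v=8: → [4,8); WM=−∞
i=2 t=1 v=1: → [0,4); WM=−∞
i=3 t=8 v=4: → [8,12); WM=7; [0,4) fires=8
i=4 t=1 v=4: DROP (t<7-4); WM=7
i=5 t=12 v=9: → [12,16); WM=7
i=6 t=0 v=1: DROP (t<7-4); WM=7
i=7 t=14 v=6: → [12,16); WM=13; [4,8) fires=8 [8,12) fires=4
i=8 t=4 v=2: DROP (t<13-4); WM=13
i=9 t=14 v=1: → [12,16); WM=13
i=10 t=15 v=6: → [12,16); WM=13
i=11 t=13 v=7: → [12,16); WM=14
i=12 t=18 v=1: → [16,20); WM=14
i=13 t=14 v=7: → [12,16); WM=14
i=14 t=17 v=5: → [16,20); WM=14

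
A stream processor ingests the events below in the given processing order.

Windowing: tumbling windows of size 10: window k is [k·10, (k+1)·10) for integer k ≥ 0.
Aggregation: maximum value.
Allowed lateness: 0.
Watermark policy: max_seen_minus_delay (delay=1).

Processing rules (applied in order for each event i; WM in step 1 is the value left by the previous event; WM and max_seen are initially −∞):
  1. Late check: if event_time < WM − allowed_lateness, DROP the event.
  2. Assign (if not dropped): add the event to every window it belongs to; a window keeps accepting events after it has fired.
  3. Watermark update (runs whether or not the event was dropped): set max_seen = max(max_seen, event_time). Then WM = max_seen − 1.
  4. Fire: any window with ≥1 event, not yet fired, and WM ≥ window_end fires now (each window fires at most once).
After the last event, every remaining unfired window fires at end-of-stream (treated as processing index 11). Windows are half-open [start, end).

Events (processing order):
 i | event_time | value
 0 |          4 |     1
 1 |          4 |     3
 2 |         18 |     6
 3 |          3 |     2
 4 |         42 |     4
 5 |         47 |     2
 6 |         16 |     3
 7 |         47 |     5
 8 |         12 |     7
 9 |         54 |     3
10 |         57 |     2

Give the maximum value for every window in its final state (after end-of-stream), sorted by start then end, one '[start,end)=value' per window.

[0,10)=3 [10,20)=6 [40,50)=5 [50,60)=3

i=0 t=4 v=1: → [0,10); WM=3
i=1 t=4 v=3: → [0,10); WM=3
i=2 t=18 v=6: → [10,20); WM=17; [0,10) fires=3
i=3 t=3 v=2: DROP (t<17-0); WM=17
i=4 t=42 v=4: → [40,50); WM=41; [10,20) fires=6
i=5 t=47 v=2: → [40,50); WM=46
i=6 t=16 v=3: DROP (t<46-0); WM=46
i=7 t=47 v=5: → [40,50); WM=46
i=8 t=12 v=7: DROP (t<46-0); WM=46
i=9 t=54 v=3: → [50,60); WM=53; [40,50) fires=5
i=10 t=57 v=2: → [50,60); WM=56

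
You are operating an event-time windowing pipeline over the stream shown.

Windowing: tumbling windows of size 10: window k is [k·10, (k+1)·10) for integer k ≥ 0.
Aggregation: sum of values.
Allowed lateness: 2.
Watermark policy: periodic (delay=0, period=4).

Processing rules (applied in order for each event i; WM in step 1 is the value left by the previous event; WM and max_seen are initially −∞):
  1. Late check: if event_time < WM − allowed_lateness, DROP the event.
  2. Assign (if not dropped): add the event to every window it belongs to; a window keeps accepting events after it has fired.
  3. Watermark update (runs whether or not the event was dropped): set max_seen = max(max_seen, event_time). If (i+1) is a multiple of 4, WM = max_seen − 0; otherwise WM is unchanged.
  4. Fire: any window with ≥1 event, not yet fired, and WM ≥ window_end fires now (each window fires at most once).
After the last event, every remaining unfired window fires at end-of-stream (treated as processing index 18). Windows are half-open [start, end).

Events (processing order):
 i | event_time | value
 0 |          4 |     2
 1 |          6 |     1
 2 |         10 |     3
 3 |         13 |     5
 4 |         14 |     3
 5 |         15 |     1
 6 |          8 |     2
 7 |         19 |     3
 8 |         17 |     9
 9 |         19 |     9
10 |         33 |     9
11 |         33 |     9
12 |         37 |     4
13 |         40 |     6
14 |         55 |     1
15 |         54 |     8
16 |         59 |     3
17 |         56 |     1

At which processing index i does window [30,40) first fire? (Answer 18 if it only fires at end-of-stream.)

i=0 t=4 v=2: → [0,10); WM=−∞
i=1 t=6 v=1: → [0,10); WM=−∞
i=2 t=10 v=3: → [10,20); WM=−∞
i=3 t=13 v=5: → [10,20); WM=13; [0,10) fires=3
i=4 t=14 v=3: → [10,20); WM=13
i=5 t=15 v=1: → [10,20); WM=13
i=6 t=8 v=2: DROP (t<13-2); WM=13
i=7 t=19 v=3: → [10,20); WM=19
i=8 t=17 v=9: → [10,20); WM=19
i=9 t=19 v=9: → [10,20); WM=19
i=10 t=33 v=9: → [30,40); WM=19
i=11 t=33 v=9: → [30,40); WM=33; [10,20) fires=33
i=12 t=37 v=4: → [30,40); WM=33
i=13 t=40 v=6: → [40,50); WM=33
i=14 t=55 v=1: → [50,60); WM=33
i=15 t=54 v=8: → [50,60); WM=55; [30,40) fires=22 [40,50) fires=6
i=16 t=59 v=3: → [50,60); WM=55
i=17 t=56 v=1: → [50,60); WM=55

15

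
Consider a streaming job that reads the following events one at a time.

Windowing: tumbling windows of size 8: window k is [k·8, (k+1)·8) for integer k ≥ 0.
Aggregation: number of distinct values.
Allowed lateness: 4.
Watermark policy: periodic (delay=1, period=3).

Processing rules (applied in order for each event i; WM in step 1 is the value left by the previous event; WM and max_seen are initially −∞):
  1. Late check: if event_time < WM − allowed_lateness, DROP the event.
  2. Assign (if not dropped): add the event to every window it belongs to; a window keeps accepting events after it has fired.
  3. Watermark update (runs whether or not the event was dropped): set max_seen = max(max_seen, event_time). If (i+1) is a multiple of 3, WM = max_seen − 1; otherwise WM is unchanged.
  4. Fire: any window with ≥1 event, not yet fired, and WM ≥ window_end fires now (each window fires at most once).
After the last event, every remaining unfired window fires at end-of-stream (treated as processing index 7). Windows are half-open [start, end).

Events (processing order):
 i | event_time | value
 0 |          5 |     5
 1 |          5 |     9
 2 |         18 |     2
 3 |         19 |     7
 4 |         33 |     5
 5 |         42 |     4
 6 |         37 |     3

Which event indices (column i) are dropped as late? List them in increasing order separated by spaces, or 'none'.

none

i=0 t=5 v=5: → [0,8); WM=−∞
i=1 t=5 v=9: → [0,8); WM=−∞
i=2 t=18 v=2: → [16,24); WM=17; [0,8) fires=2
i=3 t=19 v=7: → [16,24); WM=17
i=4 t=33 v=5: → [32,40); WM=17
i=5 t=42 v=4: → [40,48); WM=41; [16,24) fires=2 [32,40) fires=1
i=6 t=37 v=3: → [32,40); WM=41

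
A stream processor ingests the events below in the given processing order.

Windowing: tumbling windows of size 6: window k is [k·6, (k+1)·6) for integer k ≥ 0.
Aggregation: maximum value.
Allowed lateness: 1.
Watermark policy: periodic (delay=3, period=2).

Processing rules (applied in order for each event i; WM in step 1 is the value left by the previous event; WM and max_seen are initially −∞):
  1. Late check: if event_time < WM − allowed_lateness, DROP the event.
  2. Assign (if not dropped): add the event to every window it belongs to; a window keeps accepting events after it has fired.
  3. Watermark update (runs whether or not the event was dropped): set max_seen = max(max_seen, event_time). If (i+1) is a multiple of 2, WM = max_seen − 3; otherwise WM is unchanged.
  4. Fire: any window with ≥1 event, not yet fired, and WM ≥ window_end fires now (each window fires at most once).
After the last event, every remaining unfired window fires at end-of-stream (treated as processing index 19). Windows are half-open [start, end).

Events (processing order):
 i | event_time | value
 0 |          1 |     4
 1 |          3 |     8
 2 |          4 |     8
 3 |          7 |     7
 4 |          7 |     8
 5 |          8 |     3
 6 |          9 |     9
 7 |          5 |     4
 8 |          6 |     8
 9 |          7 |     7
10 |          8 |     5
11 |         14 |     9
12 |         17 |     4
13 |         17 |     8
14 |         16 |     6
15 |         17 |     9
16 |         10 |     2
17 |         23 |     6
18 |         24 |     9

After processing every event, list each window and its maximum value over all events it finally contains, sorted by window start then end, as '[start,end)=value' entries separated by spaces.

i=0 t=1 v=4: → [0,6); WM=−∞
i=1 t=3 v=8: → [0,6); WM=0
i=2 t=4 v=8: → [0,6); WM=0
i=3 t=7 v=7: → [6,12); WM=4
i=4 t=7 v=8: → [6,12); WM=4
i=5 t=8 v=3: → [6,12); WM=5
i=6 t=9 v=9: → [6,12); WM=5
i=7 t=5 v=4: → [0,6); WM=6; [0,6) fires=8
i=8 t=6 v=8: → [6,12); WM=6
i=9 t=7 v=7: → [6,12); WM=6
i=10 t=8 v=5: → [6,12); WM=6
i=11 t=14 v=9: → [12,18); WM=11
i=12 t=17 v=4: → [12,18); WM=11
i=13 t=17 v=8: → [12,18); WM=14; [6,12) fires=9
i=14 t=16 v=6: → [12,18); WM=14
i=15 t=17 v=9: → [12,18); WM=14
i=16 t=10 v=2: DROP (t<14-1); WM=14
i=17 t=23 v=6: → [18,24); WM=20; [12,18) fires=9
i=18 t=24 v=9: → [24,30); WM=20

[0,6)=8 [6,12)=9 [12,18)=9 [18,24)=6 [24,30)=9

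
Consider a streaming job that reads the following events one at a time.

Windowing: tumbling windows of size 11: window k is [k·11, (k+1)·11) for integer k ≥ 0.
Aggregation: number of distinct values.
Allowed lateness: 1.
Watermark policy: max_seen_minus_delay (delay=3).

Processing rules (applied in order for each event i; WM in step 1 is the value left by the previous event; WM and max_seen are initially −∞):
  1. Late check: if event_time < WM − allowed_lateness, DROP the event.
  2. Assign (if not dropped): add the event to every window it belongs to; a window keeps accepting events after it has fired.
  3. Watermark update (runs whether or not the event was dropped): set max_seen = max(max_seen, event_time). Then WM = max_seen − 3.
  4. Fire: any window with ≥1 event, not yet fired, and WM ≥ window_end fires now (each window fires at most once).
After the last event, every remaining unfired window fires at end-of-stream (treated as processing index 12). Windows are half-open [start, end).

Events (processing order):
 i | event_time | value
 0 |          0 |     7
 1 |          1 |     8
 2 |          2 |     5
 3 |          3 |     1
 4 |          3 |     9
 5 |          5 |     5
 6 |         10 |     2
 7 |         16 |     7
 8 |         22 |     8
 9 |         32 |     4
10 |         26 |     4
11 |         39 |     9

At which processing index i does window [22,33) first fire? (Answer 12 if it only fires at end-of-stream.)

i=0 t=0 v=7: → [0,11); WM=-3
i=1 t=1 v=8: → [0,11); WM=-2
i=2 t=2 v=5: → [0,11); WM=-1
i=3 t=3 v=1: → [0,11); WM=0
i=4 t=3 v=9: → [0,11); WM=0
i=5 t=5 v=5: → [0,11); WM=2
i=6 t=10 v=2: → [0,11); WM=7
i=7 t=16 v=7: → [11,22); WM=13; [0,11) fires=6
i=8 t=22 v=8: → [22,33); WM=19
i=9 t=32 v=4: → [22,33); WM=29; [11,22) fires=1
i=10 t=26 v=4: DROP (t<29-1); WM=29
i=11 t=39 v=9: → [33,44); WM=36; [22,33) fires=2

11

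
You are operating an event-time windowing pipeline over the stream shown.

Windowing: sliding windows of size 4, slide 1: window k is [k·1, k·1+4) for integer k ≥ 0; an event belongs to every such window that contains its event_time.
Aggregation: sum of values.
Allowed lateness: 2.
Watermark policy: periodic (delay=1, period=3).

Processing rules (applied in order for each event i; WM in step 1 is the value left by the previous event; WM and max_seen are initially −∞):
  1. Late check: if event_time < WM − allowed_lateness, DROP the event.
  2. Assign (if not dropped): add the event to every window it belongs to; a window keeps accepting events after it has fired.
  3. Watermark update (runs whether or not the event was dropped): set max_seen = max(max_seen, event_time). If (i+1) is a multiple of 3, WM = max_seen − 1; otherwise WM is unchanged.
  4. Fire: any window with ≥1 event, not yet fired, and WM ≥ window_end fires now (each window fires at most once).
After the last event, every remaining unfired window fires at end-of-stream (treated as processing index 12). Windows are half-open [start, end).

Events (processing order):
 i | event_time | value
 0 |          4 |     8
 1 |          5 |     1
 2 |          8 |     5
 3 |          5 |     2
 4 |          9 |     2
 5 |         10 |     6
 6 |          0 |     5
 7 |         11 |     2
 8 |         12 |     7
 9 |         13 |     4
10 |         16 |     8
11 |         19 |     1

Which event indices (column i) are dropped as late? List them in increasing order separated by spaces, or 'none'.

i=0 t=4 v=8: → [4,8),[3,7),[2,6),[1,5); WM=−∞
i=1 t=5 v=1: → [5,9),[4,8),[3,7),[2,6); WM=−∞
i=2 t=8 v=5: → [8,12),[7,11),[6,10),[5,9); WM=7; [1,5) fires=8 [2,6) fires=9 [3,7) fires=9
i=3 t=5 v=2: → [5,9),[4,8),[3,7),[2,6); WM=7
i=4 t=9 v=2: → [9,13),[8,12),[7,11),[6,10); WM=7
i=5 t=10 v=6: → [10,14),[9,13),[8,12),[7,11); WM=9; [4,8) fires=11 [5,9) fires=8
i=6 t=0 v=5: DROP (t<9-2); WM=9
i=7 t=11 v=2: → [11,15),[10,14),[9,13),[8,12); WM=9
i=8 t=12 v=7: → [12,16),[11,15),[10,14),[9,13); WM=11; [6,10) fires=7 [7,11) fires=13
i=9 t=13 v=4: → [13,17),[12,16),[11,15),[10,14); WM=11
i=10 t=16 v=8: → [16,20),[15,19),[14,18),[13,17); WM=11
i=11 t=19 v=1: → [19,23),[18,22),[17,21),[16,20); WM=18; [8,12) fires=15 [9,13) fires=17 [10,14) fires=19 [11,15) fires=13 [12,16) fires=11 [13,17) fires=12 [14,18) fires=8

6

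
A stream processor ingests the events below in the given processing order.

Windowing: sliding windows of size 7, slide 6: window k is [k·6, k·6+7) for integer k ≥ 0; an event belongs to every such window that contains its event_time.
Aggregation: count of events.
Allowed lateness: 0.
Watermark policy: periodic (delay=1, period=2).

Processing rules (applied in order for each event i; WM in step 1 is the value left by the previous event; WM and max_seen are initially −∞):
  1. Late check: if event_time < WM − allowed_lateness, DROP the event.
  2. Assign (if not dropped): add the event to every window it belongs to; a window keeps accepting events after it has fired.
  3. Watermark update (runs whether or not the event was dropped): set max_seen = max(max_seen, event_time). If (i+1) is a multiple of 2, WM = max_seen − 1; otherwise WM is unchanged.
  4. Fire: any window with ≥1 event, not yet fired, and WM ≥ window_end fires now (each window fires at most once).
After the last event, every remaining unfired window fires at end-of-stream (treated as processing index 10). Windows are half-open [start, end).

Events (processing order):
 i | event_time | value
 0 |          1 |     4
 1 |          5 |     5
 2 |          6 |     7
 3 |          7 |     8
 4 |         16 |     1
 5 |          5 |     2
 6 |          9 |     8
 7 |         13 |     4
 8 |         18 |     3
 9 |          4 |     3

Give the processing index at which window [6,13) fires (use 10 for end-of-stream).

5

i=0 t=1 v=4: → [0,7); WM=−∞
i=1 t=5 v=5: → [0,7); WM=4
i=2 t=6 v=7: → [6,13),[0,7); WM=4
i=3 t=7 v=8: → [6,13); WM=6
i=4 t=16 v=1: → [12,19); WM=6
i=5 t=5 v=2: DROP (t<6-0); WM=15; [0,7) fires=3 [6,13) fires=2
i=6 t=9 v=8: DROP (t<15-0); WM=15
i=7 t=13 v=4: DROP (t<15-0); WM=15
i=8 t=18 v=3: → [18,25),[12,19); WM=15
i=9 t=4 v=3: DROP (t<15-0); WM=17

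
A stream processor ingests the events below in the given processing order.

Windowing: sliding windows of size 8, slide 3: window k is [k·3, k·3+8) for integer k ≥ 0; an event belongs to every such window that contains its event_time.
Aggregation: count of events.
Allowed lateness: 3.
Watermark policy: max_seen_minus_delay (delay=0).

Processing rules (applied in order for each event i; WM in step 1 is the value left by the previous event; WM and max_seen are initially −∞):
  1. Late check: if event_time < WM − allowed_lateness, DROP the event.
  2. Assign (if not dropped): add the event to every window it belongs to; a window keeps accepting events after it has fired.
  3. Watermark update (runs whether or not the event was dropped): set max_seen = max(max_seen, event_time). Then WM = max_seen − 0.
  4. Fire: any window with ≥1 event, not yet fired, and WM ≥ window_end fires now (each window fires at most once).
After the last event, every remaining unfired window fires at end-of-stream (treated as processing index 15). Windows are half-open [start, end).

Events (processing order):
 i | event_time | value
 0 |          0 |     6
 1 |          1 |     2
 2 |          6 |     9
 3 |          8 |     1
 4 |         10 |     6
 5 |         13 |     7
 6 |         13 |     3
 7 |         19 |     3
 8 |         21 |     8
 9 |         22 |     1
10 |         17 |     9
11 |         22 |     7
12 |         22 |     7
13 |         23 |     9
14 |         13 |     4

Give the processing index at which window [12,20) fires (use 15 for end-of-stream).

i=0 t=0 v=6: → [0,8); WM=0
i=1 t=1 v=2: → [0,8); WM=1
i=2 t=6 v=9: → [6,14),[3,11),[0,8); WM=6
i=3 t=8 v=1: → [6,14),[3,11); WM=8; [0,8) fires=3
i=4 t=10 v=6: → [9,17),[6,14),[3,11); WM=10
i=5 t=13 v=7: → [12,20),[9,17),[6,14); WM=13; [3,11) fires=3
i=6 t=13 v=3: → [12,20),[9,17),[6,14); WM=13
i=7 t=19 v=3: → [18,26),[15,23),[12,20); WM=19; [6,14) fires=5 [9,17) fires=3
i=8 t=21 v=8: → [21,29),[18,26),[15,23); WM=21; [12,20) fires=3
i=9 t=22 v=1: → [21,29),[18,26),[15,23); WM=22
i=10 t=17 v=9: DROP (t<22-3); WM=22
i=11 t=22 v=7: → [21,29),[18,26),[15,23); WM=22
i=12 t=22 v=7: → [21,29),[18,26),[15,23); WM=22
i=13 t=23 v=9: → [21,29),[18,26); WM=23; [15,23) fires=5
i=14 t=13 v=4: DROP (t<23-3); WM=23

8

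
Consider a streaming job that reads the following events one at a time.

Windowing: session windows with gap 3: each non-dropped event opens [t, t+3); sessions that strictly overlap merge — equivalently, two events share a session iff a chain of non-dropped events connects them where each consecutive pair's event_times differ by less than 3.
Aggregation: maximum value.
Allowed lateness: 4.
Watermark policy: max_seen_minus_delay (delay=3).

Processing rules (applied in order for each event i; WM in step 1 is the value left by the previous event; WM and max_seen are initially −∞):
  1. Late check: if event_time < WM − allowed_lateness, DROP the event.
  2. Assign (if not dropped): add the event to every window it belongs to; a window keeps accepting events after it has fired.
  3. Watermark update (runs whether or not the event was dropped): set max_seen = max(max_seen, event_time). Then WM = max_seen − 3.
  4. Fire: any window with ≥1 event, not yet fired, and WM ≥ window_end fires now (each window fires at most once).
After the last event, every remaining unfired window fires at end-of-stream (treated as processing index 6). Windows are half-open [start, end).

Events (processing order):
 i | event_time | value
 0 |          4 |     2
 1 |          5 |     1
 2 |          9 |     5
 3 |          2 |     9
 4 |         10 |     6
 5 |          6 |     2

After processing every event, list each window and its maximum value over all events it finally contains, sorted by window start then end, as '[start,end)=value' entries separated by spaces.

i=0 t=4 v=2: → [4,7); WM=1
i=1 t=5 v=1: → [4,8); WM=2
i=2 t=9 v=5: → [9,12); WM=6
i=3 t=2 v=9: → [2,8); WM=6
i=4 t=10 v=6: → [9,13); WM=7
i=5 t=6 v=2: → [2,9); WM=7

[2,9)=9 [9,13)=6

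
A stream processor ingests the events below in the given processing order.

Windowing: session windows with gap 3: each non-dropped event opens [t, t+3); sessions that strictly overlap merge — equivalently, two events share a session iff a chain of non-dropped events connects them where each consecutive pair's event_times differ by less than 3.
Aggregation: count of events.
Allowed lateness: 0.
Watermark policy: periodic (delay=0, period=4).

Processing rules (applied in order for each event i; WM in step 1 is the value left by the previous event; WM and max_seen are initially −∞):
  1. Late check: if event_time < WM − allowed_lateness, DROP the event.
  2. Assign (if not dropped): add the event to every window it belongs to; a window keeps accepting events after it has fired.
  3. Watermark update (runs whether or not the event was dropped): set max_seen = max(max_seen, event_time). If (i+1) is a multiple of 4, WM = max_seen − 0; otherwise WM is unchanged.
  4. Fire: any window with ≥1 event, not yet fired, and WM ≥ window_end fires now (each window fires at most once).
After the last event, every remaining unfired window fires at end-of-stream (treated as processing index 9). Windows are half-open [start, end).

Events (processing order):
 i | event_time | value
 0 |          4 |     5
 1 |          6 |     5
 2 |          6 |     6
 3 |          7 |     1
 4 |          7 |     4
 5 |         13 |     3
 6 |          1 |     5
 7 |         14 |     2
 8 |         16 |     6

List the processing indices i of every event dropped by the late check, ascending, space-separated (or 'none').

6

i=0 t=4 v=5: → [4,7); WM=−∞
i=1 t=6 v=5: → [4,9); WM=−∞
i=2 t=6 v=6: → [4,9); WM=−∞
i=3 t=7 v=1: → [4,10); WM=7
i=4 t=7 v=4: → [4,10); WM=7
i=5 t=13 v=3: → [13,16); WM=7
i=6 t=1 v=5: DROP (t<7-0); WM=7
i=7 t=14 v=2: → [13,17); WM=14
i=8 t=16 v=6: → [13,19); WM=14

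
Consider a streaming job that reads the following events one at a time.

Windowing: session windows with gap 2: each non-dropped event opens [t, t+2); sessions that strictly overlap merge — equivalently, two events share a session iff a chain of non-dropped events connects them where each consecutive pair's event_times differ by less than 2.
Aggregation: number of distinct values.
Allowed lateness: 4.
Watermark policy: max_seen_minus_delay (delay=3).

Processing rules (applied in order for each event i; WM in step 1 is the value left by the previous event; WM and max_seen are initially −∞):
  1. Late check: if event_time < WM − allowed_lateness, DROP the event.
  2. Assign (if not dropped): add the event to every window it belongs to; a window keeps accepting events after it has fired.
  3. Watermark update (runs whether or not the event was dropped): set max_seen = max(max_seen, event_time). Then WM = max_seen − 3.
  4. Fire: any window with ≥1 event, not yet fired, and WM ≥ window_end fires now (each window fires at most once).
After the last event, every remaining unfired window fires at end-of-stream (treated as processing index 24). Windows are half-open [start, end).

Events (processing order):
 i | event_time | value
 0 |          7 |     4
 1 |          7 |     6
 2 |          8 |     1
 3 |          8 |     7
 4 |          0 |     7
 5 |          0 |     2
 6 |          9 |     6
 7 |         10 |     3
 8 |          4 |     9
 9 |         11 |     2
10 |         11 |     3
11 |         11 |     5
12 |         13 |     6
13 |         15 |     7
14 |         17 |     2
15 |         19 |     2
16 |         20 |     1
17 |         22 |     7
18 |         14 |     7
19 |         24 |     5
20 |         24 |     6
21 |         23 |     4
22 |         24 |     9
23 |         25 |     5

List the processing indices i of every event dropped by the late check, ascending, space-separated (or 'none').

i=0 t=7 v=4: → [7,9); WM=4
i=1 t=7 v=6: → [7,9); WM=4
i=2 t=8 v=1: → [7,10); WM=5
i=3 t=8 v=7: → [7,10); WM=5
i=4 t=0 v=7: DROP (t<5-4); WM=5
i=5 t=0 v=2: DROP (t<5-4); WM=5
i=6 t=9 v=6: → [7,11); WM=6
i=7 t=10 v=3: → [7,12); WM=7
i=8 t=4 v=9: → [4,6); WM=7
i=9 t=11 v=2: → [7,13); WM=8
i=10 t=11 v=3: → [7,13); WM=8
i=11 t=11 v=5: → [7,13); WM=8
i=12 t=13 v=6: → [13,15); WM=10
i=13 t=15 v=7: → [15,17); WM=12
i=14 t=17 v=2: → [17,19); WM=14
i=15 t=19 v=2: → [19,21); WM=16
i=16 t=20 v=1: → [19,22); WM=17
i=17 t=22 v=7: → [22,24); WM=19
i=18 t=14 v=7: DROP (t<19-4); WM=19
i=19 t=24 v=5: → [24,26); WM=21
i=20 t=24 v=6: → [24,26); WM=21
i=21 t=23 v=4: → [22,26); WM=21
i=22 t=24 v=9: → [22,26); WM=21
i=23 t=25 v=5: → [22,27); WM=22

4 5 18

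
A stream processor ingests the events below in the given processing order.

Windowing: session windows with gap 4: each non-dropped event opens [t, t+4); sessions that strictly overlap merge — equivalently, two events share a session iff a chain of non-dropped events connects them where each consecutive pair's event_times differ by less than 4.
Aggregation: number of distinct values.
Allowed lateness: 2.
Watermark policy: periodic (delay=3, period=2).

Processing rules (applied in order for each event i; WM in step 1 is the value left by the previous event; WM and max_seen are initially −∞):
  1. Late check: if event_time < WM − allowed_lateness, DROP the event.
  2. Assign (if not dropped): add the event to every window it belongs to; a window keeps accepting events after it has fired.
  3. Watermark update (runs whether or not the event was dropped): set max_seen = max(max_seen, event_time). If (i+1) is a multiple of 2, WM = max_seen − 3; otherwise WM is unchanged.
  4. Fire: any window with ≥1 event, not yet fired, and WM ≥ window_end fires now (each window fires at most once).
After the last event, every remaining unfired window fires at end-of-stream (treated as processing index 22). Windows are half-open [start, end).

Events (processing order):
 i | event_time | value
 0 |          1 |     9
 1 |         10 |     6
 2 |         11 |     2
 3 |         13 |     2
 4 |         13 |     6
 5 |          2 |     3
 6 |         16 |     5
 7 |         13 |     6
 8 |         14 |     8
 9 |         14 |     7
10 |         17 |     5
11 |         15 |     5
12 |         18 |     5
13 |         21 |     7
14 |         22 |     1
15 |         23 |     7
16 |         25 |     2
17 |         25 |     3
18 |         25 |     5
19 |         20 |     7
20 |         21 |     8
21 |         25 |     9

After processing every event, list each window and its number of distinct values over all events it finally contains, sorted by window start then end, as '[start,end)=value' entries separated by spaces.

[1,5)=1 [10,29)=8

i=0 t=1 v=9: → [1,5); WM=−∞
i=1 t=10 v=6: → [10,14); WM=7
i=2 t=11 v=2: → [10,15); WM=7
i=3 t=13 v=2: → [10,17); WM=10
i=4 t=13 v=6: → [10,17); WM=10
i=5 t=2 v=3: DROP (t<10-2); WM=10
i=6 t=16 v=5: → [10,20); WM=10
i=7 t=13 v=6: → [10,20); WM=13
i=8 t=14 v=8: → [10,20); WM=13
i=9 t=14 v=7: → [10,20); WM=13
i=10 t=17 v=5: → [10,21); WM=13
i=11 t=15 v=5: → [10,21); WM=14
i=12 t=18 v=5: → [10,22); WM=14
i=13 t=21 v=7: → [10,25); WM=18
i=14 t=22 v=1: → [10,26); WM=18
i=15 t=23 v=7: → [10,27); WM=20
i=16 t=25 v=2: → [10,29); WM=20
i=17 t=25 v=3: → [10,29); WM=22
i=18 t=25 v=5: → [10,29); WM=22
i=19 t=20 v=7: → [10,29); WM=22
i=20 t=21 v=8: → [10,29); WM=22
i=21 t=25 v=9: → [10,29); WM=22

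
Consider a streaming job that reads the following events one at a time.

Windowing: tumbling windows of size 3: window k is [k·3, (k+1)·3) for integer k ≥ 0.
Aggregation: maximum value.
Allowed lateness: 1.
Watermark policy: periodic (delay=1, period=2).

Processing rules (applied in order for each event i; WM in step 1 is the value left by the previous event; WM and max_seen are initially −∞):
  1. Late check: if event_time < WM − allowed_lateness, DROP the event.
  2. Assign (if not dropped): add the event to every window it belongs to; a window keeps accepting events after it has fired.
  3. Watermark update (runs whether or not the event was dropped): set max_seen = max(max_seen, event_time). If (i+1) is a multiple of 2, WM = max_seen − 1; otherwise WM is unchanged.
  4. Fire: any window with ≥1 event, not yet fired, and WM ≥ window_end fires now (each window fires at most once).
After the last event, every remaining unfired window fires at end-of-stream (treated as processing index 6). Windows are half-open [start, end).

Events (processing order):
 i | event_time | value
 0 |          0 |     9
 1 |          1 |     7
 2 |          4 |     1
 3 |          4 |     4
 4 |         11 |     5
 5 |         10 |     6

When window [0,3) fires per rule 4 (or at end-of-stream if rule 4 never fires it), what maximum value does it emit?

i=0 t=0 v=9: → [0,3); WM=−∞
i=1 t=1 v=7: → [0,3); WM=0
i=2 t=4 v=1: → [3,6); WM=0
i=3 t=4 v=4: → [3,6); WM=3; [0,3) fires=9
i=4 t=11 v=5: → [9,12); WM=3
i=5 t=10 v=6: → [9,12); WM=10; [3,6) fires=4

9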